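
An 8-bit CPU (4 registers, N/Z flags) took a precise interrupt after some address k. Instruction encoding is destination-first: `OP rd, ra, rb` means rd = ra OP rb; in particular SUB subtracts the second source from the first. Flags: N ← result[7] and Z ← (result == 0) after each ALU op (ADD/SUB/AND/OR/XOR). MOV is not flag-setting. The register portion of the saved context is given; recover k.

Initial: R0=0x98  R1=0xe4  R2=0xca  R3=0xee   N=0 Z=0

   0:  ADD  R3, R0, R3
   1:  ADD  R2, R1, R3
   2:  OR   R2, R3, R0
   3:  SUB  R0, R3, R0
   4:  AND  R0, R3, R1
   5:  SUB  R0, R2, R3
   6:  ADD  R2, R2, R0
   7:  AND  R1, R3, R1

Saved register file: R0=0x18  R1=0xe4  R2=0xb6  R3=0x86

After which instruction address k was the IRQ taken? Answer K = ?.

after  0: R0=0x98 R1=0xe4 R2=0xca R3=0x86  N=1 Z=0
after  1: R0=0x98 R1=0xe4 R2=0x6a R3=0x86  N=0 Z=0
after  2: R0=0x98 R1=0xe4 R2=0x9e R3=0x86  N=1 Z=0
after  3: R0=0xee R1=0xe4 R2=0x9e R3=0x86  N=1 Z=0
after  4: R0=0x84 R1=0xe4 R2=0x9e R3=0x86  N=1 Z=0
after  5: R0=0x18 R1=0xe4 R2=0x9e R3=0x86  N=0 Z=0
after  6: R0=0x18 R1=0xe4 R2=0xb6 R3=0x86  N=1 Z=0
-- IRQ taken; context saved, return-PC = 7 --

K = 6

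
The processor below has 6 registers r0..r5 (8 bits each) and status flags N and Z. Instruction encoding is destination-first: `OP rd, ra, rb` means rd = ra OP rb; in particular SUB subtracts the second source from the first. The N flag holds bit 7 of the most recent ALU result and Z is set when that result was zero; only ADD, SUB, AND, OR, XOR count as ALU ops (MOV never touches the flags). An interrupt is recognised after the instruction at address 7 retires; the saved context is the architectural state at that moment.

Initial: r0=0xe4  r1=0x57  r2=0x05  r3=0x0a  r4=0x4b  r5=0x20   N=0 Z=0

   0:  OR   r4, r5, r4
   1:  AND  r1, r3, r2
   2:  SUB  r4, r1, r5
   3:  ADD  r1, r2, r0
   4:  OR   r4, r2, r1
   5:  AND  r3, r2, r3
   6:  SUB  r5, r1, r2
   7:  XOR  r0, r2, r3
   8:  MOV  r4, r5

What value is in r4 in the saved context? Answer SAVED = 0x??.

SAVED = 0xed

after  0: r0=0xe4 r1=0x57 r2=0x05 r3=0x0a r4=0x6b r5=0x20  N=0 Z=0
after  1: r0=0xe4 r1=0x00 r2=0x05 r3=0x0a r4=0x6b r5=0x20  N=0 Z=1
after  2: r0=0xe4 r1=0x00 r2=0x05 r3=0x0a r4=0xe0 r5=0x20  N=1 Z=0
after  3: r0=0xe4 r1=0xe9 r2=0x05 r3=0x0a r4=0xe0 r5=0x20  N=1 Z=0
after  4: r0=0xe4 r1=0xe9 r2=0x05 r3=0x0a r4=0xed r5=0x20  N=1 Z=0
after  5: r0=0xe4 r1=0xe9 r2=0x05 r3=0x00 r4=0xed r5=0x20  N=0 Z=1
after  6: r0=0xe4 r1=0xe9 r2=0x05 r3=0x00 r4=0xed r5=0xe4  N=1 Z=0
after  7: r0=0x05 r1=0xe9 r2=0x05 r3=0x00 r4=0xed r5=0xe4  N=0 Z=0
-- IRQ taken; context saved, return-PC = 8 --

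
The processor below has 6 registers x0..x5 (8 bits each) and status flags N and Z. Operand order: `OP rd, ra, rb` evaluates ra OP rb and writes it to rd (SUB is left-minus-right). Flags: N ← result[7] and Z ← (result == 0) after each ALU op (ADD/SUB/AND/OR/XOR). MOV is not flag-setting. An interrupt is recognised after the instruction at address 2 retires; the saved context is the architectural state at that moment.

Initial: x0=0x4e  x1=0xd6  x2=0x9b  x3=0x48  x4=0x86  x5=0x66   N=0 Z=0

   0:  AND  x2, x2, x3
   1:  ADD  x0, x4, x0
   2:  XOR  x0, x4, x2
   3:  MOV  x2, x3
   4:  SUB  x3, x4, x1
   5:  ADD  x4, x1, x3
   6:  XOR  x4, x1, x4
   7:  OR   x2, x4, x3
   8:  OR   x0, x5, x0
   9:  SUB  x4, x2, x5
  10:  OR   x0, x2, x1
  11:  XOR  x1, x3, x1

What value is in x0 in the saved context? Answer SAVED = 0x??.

after  0: x0=0x4e x1=0xd6 x2=0x08 x3=0x48 x4=0x86 x5=0x66  N=0 Z=0
after  1: x0=0xd4 x1=0xd6 x2=0x08 x3=0x48 x4=0x86 x5=0x66  N=1 Z=0
after  2: x0=0x8e x1=0xd6 x2=0x08 x3=0x48 x4=0x86 x5=0x66  N=1 Z=0
-- IRQ taken; context saved, return-PC = 3 --

SAVED = 0x8e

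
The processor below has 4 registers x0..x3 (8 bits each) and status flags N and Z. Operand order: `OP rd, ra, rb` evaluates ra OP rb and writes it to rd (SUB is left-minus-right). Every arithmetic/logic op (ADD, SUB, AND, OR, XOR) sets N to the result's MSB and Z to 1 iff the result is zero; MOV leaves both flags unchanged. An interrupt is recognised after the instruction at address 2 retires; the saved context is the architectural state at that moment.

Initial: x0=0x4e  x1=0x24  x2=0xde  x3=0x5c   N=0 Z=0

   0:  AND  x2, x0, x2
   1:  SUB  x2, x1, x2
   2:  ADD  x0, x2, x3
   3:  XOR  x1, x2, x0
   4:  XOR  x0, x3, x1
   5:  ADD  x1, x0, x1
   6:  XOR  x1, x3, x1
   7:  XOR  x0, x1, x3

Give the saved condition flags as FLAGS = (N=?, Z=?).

FLAGS = (N=0, Z=0)

after  0: x0=0x4e x1=0x24 x2=0x4e x3=0x5c  N=0 Z=0
after  1: x0=0x4e x1=0x24 x2=0xd6 x3=0x5c  N=1 Z=0
after  2: x0=0x32 x1=0x24 x2=0xd6 x3=0x5c  N=0 Z=0
-- IRQ taken; context saved, return-PC = 3 --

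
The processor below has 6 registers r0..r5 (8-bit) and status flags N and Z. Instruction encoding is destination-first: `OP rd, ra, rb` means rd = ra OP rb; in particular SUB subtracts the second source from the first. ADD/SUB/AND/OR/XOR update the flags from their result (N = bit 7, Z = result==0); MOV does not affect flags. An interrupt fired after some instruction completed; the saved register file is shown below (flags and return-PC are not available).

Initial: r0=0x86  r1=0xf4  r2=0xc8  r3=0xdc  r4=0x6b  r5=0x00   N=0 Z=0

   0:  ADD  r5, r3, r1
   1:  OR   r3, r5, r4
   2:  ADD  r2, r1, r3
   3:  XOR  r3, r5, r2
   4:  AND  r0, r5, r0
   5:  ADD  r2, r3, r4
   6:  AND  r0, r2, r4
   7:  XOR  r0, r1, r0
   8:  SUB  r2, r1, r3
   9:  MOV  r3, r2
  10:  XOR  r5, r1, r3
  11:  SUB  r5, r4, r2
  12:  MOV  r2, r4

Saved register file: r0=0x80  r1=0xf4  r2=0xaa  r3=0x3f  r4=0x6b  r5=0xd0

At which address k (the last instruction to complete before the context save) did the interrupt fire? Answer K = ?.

after  0: r0=0x86 r1=0xf4 r2=0xc8 r3=0xdc r4=0x6b r5=0xd0  N=1 Z=0
after  1: r0=0x86 r1=0xf4 r2=0xc8 r3=0xfb r4=0x6b r5=0xd0  N=1 Z=0
after  2: r0=0x86 r1=0xf4 r2=0xef r3=0xfb r4=0x6b r5=0xd0  N=1 Z=0
after  3: r0=0x86 r1=0xf4 r2=0xef r3=0x3f r4=0x6b r5=0xd0  N=0 Z=0
after  4: r0=0x80 r1=0xf4 r2=0xef r3=0x3f r4=0x6b r5=0xd0  N=1 Z=0
after  5: r0=0x80 r1=0xf4 r2=0xaa r3=0x3f r4=0x6b r5=0xd0  N=1 Z=0
-- IRQ taken; context saved, return-PC = 6 --

K = 5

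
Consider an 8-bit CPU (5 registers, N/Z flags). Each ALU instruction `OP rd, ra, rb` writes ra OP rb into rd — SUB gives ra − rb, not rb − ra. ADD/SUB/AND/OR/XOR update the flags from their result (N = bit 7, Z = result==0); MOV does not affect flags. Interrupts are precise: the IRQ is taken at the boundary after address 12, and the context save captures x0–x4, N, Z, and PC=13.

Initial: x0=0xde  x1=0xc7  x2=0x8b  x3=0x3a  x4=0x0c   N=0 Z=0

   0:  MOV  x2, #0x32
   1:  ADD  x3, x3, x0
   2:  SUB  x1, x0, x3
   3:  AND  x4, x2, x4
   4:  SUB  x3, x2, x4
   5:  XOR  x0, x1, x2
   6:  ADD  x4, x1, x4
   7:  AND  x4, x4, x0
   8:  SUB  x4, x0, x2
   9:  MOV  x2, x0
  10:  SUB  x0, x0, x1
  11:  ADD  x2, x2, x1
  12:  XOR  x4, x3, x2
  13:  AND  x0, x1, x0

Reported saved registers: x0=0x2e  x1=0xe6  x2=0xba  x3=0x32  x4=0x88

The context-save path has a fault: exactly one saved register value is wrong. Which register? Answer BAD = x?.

BAD = x1

after  0: x0=0xde x1=0xc7 x2=0x32 x3=0x3a x4=0x0c  N=0 Z=0
after  1: x0=0xde x1=0xc7 x2=0x32 x3=0x18 x4=0x0c  N=0 Z=0
after  2: x0=0xde x1=0xc6 x2=0x32 x3=0x18 x4=0x0c  N=1 Z=0
after  3: x0=0xde x1=0xc6 x2=0x32 x3=0x18 x4=0x00  N=0 Z=1
after  4: x0=0xde x1=0xc6 x2=0x32 x3=0x32 x4=0x00  N=0 Z=0
after  5: x0=0xf4 x1=0xc6 x2=0x32 x3=0x32 x4=0x00  N=1 Z=0
after  6: x0=0xf4 x1=0xc6 x2=0x32 x3=0x32 x4=0xc6  N=1 Z=0
after  7: x0=0xf4 x1=0xc6 x2=0x32 x3=0x32 x4=0xc4  N=1 Z=0
after  8: x0=0xf4 x1=0xc6 x2=0x32 x3=0x32 x4=0xc2  N=1 Z=0
after  9: x0=0xf4 x1=0xc6 x2=0xf4 x3=0x32 x4=0xc2  N=1 Z=0
after 10: x0=0x2e x1=0xc6 x2=0xf4 x3=0x32 x4=0xc2  N=0 Z=0
after 11: x0=0x2e x1=0xc6 x2=0xba x3=0x32 x4=0xc2  N=1 Z=0
after 12: x0=0x2e x1=0xc6 x2=0xba x3=0x32 x4=0x88  N=1 Z=0
-- IRQ taken; context saved, return-PC = 13 --
mismatch: x1: reported 0xe6 vs actual 0xc6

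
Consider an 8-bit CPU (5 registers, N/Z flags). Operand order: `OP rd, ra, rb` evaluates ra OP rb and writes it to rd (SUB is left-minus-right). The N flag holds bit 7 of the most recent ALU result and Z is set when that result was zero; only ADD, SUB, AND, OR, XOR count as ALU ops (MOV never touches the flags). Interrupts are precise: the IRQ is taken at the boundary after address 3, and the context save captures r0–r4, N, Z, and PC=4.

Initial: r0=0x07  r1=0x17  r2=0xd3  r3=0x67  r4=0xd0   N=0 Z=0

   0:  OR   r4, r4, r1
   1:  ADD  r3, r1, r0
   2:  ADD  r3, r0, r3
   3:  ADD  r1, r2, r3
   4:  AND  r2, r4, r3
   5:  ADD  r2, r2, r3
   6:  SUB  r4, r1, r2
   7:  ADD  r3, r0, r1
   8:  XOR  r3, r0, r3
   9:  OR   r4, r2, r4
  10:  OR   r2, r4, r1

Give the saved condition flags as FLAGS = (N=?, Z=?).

after  0: r0=0x07 r1=0x17 r2=0xd3 r3=0x67 r4=0xd7  N=1 Z=0
after  1: r0=0x07 r1=0x17 r2=0xd3 r3=0x1e r4=0xd7  N=0 Z=0
after  2: r0=0x07 r1=0x17 r2=0xd3 r3=0x25 r4=0xd7  N=0 Z=0
after  3: r0=0x07 r1=0xf8 r2=0xd3 r3=0x25 r4=0xd7  N=1 Z=0
-- IRQ taken; context saved, return-PC = 4 --

FLAGS = (N=1, Z=0)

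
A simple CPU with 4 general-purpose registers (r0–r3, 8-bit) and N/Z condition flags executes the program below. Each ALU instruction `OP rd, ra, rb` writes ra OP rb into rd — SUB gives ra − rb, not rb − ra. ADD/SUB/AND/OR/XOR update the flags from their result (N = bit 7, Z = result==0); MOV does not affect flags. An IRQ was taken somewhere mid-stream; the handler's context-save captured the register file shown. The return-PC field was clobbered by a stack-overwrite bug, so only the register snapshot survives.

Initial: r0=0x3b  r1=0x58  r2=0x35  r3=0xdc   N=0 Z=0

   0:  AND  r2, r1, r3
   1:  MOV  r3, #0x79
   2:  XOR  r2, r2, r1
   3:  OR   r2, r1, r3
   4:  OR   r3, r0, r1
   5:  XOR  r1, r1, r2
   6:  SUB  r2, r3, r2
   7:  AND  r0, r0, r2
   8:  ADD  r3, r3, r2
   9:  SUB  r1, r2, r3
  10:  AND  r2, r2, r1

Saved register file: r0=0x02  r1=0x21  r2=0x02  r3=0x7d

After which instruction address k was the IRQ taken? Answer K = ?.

after  0: r0=0x3b r1=0x58 r2=0x58 r3=0xdc  N=0 Z=0
after  1: r0=0x3b r1=0x58 r2=0x58 r3=0x79  N=0 Z=0
after  2: r0=0x3b r1=0x58 r2=0x00 r3=0x79  N=0 Z=1
after  3: r0=0x3b r1=0x58 r2=0x79 r3=0x79  N=0 Z=0
after  4: r0=0x3b r1=0x58 r2=0x79 r3=0x7b  N=0 Z=0
after  5: r0=0x3b r1=0x21 r2=0x79 r3=0x7b  N=0 Z=0
after  6: r0=0x3b r1=0x21 r2=0x02 r3=0x7b  N=0 Z=0
after  7: r0=0x02 r1=0x21 r2=0x02 r3=0x7b  N=0 Z=0
after  8: r0=0x02 r1=0x21 r2=0x02 r3=0x7d  N=0 Z=0
-- IRQ taken; context saved, return-PC = 9 --

K = 8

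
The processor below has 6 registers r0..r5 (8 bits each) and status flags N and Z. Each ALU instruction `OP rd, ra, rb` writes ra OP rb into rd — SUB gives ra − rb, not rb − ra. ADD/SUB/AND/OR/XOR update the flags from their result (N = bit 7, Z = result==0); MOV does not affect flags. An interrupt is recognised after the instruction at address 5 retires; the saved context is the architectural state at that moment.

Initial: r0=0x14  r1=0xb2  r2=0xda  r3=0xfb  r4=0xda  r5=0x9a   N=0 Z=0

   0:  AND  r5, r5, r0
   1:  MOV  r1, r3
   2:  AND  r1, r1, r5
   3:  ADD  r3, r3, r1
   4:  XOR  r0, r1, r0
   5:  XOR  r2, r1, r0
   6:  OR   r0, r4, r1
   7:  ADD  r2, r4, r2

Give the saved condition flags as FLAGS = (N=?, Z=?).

after  0: r0=0x14 r1=0xb2 r2=0xda r3=0xfb r4=0xda r5=0x10  N=0 Z=0
after  1: r0=0x14 r1=0xfb r2=0xda r3=0xfb r4=0xda r5=0x10  N=0 Z=0
after  2: r0=0x14 r1=0x10 r2=0xda r3=0xfb r4=0xda r5=0x10  N=0 Z=0
after  3: r0=0x14 r1=0x10 r2=0xda r3=0x0b r4=0xda r5=0x10  N=0 Z=0
after  4: r0=0x04 r1=0x10 r2=0xda r3=0x0b r4=0xda r5=0x10  N=0 Z=0
after  5: r0=0x04 r1=0x10 r2=0x14 r3=0x0b r4=0xda r5=0x10  N=0 Z=0
-- IRQ taken; context saved, return-PC = 6 --

FLAGS = (N=0, Z=0)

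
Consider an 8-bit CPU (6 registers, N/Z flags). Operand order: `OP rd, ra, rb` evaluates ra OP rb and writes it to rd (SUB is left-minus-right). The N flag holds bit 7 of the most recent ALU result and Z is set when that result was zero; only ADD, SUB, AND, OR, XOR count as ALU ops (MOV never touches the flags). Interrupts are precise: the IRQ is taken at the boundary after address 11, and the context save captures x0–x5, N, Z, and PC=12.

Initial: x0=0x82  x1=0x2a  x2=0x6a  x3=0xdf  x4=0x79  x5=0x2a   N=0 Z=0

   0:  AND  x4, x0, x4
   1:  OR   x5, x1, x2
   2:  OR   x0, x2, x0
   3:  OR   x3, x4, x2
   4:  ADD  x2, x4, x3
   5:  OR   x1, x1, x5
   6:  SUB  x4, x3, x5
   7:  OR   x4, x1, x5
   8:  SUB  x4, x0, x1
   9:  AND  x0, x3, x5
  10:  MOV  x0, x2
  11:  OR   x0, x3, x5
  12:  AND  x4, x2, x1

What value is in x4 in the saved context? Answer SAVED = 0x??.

after  0: x0=0x82 x1=0x2a x2=0x6a x3=0xdf x4=0x00 x5=0x2a  N=0 Z=1
after  1: x0=0x82 x1=0x2a x2=0x6a x3=0xdf x4=0x00 x5=0x6a  N=0 Z=0
after  2: x0=0xea x1=0x2a x2=0x6a x3=0xdf x4=0x00 x5=0x6a  N=1 Z=0
after  3: x0=0xea x1=0x2a x2=0x6a x3=0x6a x4=0x00 x5=0x6a  N=0 Z=0
after  4: x0=0xea x1=0x2a x2=0x6a x3=0x6a x4=0x00 x5=0x6a  N=0 Z=0
after  5: x0=0xea x1=0x6a x2=0x6a x3=0x6a x4=0x00 x5=0x6a  N=0 Z=0
after  6: x0=0xea x1=0x6a x2=0x6a x3=0x6a x4=0x00 x5=0x6a  N=0 Z=1
after  7: x0=0xea x1=0x6a x2=0x6a x3=0x6a x4=0x6a x5=0x6a  N=0 Z=0
after  8: x0=0xea x1=0x6a x2=0x6a x3=0x6a x4=0x80 x5=0x6a  N=1 Z=0
after  9: x0=0x6a x1=0x6a x2=0x6a x3=0x6a x4=0x80 x5=0x6a  N=0 Z=0
after 10: x0=0x6a x1=0x6a x2=0x6a x3=0x6a x4=0x80 x5=0x6a  N=0 Z=0
after 11: x0=0x6a x1=0x6a x2=0x6a x3=0x6a x4=0x80 x5=0x6a  N=0 Z=0
-- IRQ taken; context saved, return-PC = 12 --

SAVED = 0x80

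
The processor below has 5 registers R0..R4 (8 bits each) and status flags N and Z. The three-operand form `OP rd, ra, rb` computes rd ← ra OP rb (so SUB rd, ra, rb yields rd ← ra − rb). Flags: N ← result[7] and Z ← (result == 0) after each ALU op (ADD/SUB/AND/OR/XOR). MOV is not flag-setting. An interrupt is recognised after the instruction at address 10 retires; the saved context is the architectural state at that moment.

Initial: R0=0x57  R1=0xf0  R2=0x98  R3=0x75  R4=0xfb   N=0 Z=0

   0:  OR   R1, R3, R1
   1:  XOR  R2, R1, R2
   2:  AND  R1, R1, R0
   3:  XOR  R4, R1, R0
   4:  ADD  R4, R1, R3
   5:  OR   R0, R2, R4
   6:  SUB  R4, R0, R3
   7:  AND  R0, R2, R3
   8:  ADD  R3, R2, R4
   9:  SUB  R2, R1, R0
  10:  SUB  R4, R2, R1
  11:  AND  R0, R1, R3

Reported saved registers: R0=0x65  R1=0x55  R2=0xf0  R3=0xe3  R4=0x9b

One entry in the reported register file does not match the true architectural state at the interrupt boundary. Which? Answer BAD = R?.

after  0: R0=0x57 R1=0xf5 R2=0x98 R3=0x75 R4=0xfb  N=1 Z=0
after  1: R0=0x57 R1=0xf5 R2=0x6d R3=0x75 R4=0xfb  N=0 Z=0
after  2: R0=0x57 R1=0x55 R2=0x6d R3=0x75 R4=0xfb  N=0 Z=0
after  3: R0=0x57 R1=0x55 R2=0x6d R3=0x75 R4=0x02  N=0 Z=0
after  4: R0=0x57 R1=0x55 R2=0x6d R3=0x75 R4=0xca  N=1 Z=0
after  5: R0=0xef R1=0x55 R2=0x6d R3=0x75 R4=0xca  N=1 Z=0
after  6: R0=0xef R1=0x55 R2=0x6d R3=0x75 R4=0x7a  N=0 Z=0
after  7: R0=0x65 R1=0x55 R2=0x6d R3=0x75 R4=0x7a  N=0 Z=0
after  8: R0=0x65 R1=0x55 R2=0x6d R3=0xe7 R4=0x7a  N=1 Z=0
after  9: R0=0x65 R1=0x55 R2=0xf0 R3=0xe7 R4=0x7a  N=1 Z=0
after 10: R0=0x65 R1=0x55 R2=0xf0 R3=0xe7 R4=0x9b  N=1 Z=0
-- IRQ taken; context saved, return-PC = 11 --
mismatch: R3: reported 0xe3 vs actual 0xe7

BAD = R3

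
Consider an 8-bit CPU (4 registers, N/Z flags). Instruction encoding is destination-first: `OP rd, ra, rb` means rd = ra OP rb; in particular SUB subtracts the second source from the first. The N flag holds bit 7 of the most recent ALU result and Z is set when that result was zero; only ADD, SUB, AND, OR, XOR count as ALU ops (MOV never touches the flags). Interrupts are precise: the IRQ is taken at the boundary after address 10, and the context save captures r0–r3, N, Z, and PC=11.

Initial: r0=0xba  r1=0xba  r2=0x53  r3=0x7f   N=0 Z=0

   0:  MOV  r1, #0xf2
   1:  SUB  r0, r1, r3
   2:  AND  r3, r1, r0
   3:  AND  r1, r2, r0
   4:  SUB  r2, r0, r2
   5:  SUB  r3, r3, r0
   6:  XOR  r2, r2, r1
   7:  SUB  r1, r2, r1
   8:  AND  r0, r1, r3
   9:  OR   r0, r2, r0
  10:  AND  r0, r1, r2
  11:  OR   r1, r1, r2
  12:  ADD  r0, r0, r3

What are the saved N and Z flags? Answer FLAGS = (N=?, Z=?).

FLAGS = (N=0, Z=0)

after  0: r0=0xba r1=0xf2 r2=0x53 r3=0x7f  N=0 Z=0
after  1: r0=0x73 r1=0xf2 r2=0x53 r3=0x7f  N=0 Z=0
after  2: r0=0x73 r1=0xf2 r2=0x53 r3=0x72  N=0 Z=0
after  3: r0=0x73 r1=0x53 r2=0x53 r3=0x72  N=0 Z=0
after  4: r0=0x73 r1=0x53 r2=0x20 r3=0x72  N=0 Z=0
after  5: r0=0x73 r1=0x53 r2=0x20 r3=0xff  N=1 Z=0
after  6: r0=0x73 r1=0x53 r2=0x73 r3=0xff  N=0 Z=0
after  7: r0=0x73 r1=0x20 r2=0x73 r3=0xff  N=0 Z=0
after  8: r0=0x20 r1=0x20 r2=0x73 r3=0xff  N=0 Z=0
after  9: r0=0x73 r1=0x20 r2=0x73 r3=0xff  N=0 Z=0
after 10: r0=0x20 r1=0x20 r2=0x73 r3=0xff  N=0 Z=0
-- IRQ taken; context saved, return-PC = 11 --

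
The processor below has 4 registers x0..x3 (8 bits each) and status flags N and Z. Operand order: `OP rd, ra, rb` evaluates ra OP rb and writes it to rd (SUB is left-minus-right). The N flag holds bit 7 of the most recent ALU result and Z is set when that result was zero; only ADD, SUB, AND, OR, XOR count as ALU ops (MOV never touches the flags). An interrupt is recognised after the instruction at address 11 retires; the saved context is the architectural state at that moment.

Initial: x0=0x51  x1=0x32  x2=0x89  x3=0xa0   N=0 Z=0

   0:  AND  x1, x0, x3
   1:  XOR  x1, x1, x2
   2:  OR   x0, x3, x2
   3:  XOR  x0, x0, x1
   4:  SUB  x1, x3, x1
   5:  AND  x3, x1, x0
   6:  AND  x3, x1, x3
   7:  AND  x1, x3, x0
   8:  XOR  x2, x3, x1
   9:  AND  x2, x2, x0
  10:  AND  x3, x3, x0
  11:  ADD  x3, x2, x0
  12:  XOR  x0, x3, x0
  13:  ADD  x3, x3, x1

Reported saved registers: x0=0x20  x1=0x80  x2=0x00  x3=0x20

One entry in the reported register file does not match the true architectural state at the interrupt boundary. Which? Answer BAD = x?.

BAD = x1

after  0: x0=0x51 x1=0x00 x2=0x89 x3=0xa0  N=0 Z=1
after  1: x0=0x51 x1=0x89 x2=0x89 x3=0xa0  N=1 Z=0
after  2: x0=0xa9 x1=0x89 x2=0x89 x3=0xa0  N=1 Z=0
after  3: x0=0x20 x1=0x89 x2=0x89 x3=0xa0  N=0 Z=0
after  4: x0=0x20 x1=0x17 x2=0x89 x3=0xa0  N=0 Z=0
after  5: x0=0x20 x1=0x17 x2=0x89 x3=0x00  N=0 Z=1
after  6: x0=0x20 x1=0x17 x2=0x89 x3=0x00  N=0 Z=1
after  7: x0=0x20 x1=0x00 x2=0x89 x3=0x00  N=0 Z=1
after  8: x0=0x20 x1=0x00 x2=0x00 x3=0x00  N=0 Z=1
after  9: x0=0x20 x1=0x00 x2=0x00 x3=0x00  N=0 Z=1
after 10: x0=0x20 x1=0x00 x2=0x00 x3=0x00  N=0 Z=1
after 11: x0=0x20 x1=0x00 x2=0x00 x3=0x20  N=0 Z=0
-- IRQ taken; context saved, return-PC = 12 --
mismatch: x1: reported 0x80 vs actual 0x00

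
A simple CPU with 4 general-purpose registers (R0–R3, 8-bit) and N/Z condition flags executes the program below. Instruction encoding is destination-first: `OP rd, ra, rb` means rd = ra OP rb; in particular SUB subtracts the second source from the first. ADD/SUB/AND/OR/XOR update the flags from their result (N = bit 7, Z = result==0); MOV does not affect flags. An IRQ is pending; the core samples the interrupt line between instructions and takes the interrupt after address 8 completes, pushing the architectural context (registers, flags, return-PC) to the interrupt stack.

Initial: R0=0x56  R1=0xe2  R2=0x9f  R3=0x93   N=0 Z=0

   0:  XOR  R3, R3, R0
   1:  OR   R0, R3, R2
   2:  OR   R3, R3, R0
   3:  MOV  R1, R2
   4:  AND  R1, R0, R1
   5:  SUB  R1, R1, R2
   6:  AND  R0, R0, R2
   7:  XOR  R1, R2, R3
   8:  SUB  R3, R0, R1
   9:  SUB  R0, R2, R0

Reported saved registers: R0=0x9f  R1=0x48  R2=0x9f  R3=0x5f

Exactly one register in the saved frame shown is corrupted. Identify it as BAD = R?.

BAD = R1

after  0: R0=0x56 R1=0xe2 R2=0x9f R3=0xc5  N=1 Z=0
after  1: R0=0xdf R1=0xe2 R2=0x9f R3=0xc5  N=1 Z=0
after  2: R0=0xdf R1=0xe2 R2=0x9f R3=0xdf  N=1 Z=0
after  3: R0=0xdf R1=0x9f R2=0x9f R3=0xdf  N=1 Z=0
after  4: R0=0xdf R1=0x9f R2=0x9f R3=0xdf  N=1 Z=0
after  5: R0=0xdf R1=0x00 R2=0x9f R3=0xdf  N=0 Z=1
after  6: R0=0x9f R1=0x00 R2=0x9f R3=0xdf  N=1 Z=0
after  7: R0=0x9f R1=0x40 R2=0x9f R3=0xdf  N=0 Z=0
after  8: R0=0x9f R1=0x40 R2=0x9f R3=0x5f  N=0 Z=0
-- IRQ taken; context saved, return-PC = 9 --
mismatch: R1: reported 0x48 vs actual 0x40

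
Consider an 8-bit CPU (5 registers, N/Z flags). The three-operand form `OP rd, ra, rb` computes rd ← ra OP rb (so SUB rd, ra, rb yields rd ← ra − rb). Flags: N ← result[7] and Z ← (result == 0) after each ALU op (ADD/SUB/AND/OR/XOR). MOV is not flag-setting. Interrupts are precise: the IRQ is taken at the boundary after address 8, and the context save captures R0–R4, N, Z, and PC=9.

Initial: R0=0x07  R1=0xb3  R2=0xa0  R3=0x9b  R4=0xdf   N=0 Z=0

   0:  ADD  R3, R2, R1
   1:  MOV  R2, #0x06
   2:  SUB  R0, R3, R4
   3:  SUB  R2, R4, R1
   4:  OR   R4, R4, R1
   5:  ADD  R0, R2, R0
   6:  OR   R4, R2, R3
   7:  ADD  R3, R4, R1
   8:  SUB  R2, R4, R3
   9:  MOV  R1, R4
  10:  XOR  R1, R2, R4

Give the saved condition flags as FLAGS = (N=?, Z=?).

after  0: R0=0x07 R1=0xb3 R2=0xa0 R3=0x53 R4=0xdf  N=0 Z=0
after  1: R0=0x07 R1=0xb3 R2=0x06 R3=0x53 R4=0xdf  N=0 Z=0
after  2: R0=0x74 R1=0xb3 R2=0x06 R3=0x53 R4=0xdf  N=0 Z=0
after  3: R0=0x74 R1=0xb3 R2=0x2c R3=0x53 R4=0xdf  N=0 Z=0
after  4: R0=0x74 R1=0xb3 R2=0x2c R3=0x53 R4=0xff  N=1 Z=0
after  5: R0=0xa0 R1=0xb3 R2=0x2c R3=0x53 R4=0xff  N=1 Z=0
after  6: R0=0xa0 R1=0xb3 R2=0x2c R3=0x53 R4=0x7f  N=0 Z=0
after  7: R0=0xa0 R1=0xb3 R2=0x2c R3=0x32 R4=0x7f  N=0 Z=0
after  8: R0=0xa0 R1=0xb3 R2=0x4d R3=0x32 R4=0x7f  N=0 Z=0
-- IRQ taken; context saved, return-PC = 9 --

FLAGS = (N=0, Z=0)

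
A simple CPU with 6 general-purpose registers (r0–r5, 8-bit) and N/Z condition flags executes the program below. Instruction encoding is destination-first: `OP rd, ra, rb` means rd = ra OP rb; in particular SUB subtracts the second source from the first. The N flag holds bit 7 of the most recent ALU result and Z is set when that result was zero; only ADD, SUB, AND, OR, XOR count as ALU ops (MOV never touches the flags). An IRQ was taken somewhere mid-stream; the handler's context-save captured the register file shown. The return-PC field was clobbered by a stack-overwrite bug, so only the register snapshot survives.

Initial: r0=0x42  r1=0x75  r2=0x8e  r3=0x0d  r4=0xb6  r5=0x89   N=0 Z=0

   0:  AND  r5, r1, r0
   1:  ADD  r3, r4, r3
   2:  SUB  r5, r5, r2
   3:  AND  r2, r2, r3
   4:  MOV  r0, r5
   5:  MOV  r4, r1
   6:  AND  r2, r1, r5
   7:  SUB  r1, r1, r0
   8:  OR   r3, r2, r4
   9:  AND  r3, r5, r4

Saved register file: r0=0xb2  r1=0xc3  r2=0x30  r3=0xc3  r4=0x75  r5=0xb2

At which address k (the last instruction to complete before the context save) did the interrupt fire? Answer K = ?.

K = 7

after  0: r0=0x42 r1=0x75 r2=0x8e r3=0x0d r4=0xb6 r5=0x40  N=0 Z=0
after  1: r0=0x42 r1=0x75 r2=0x8e r3=0xc3 r4=0xb6 r5=0x40  N=1 Z=0
after  2: r0=0x42 r1=0x75 r2=0x8e r3=0xc3 r4=0xb6 r5=0xb2  N=1 Z=0
after  3: r0=0x42 r1=0x75 r2=0x82 r3=0xc3 r4=0xb6 r5=0xb2  N=1 Z=0
after  4: r0=0xb2 r1=0x75 r2=0x82 r3=0xc3 r4=0xb6 r5=0xb2  N=1 Z=0
after  5: r0=0xb2 r1=0x75 r2=0x82 r3=0xc3 r4=0x75 r5=0xb2  N=1 Z=0
after  6: r0=0xb2 r1=0x75 r2=0x30 r3=0xc3 r4=0x75 r5=0xb2  N=0 Z=0
after  7: r0=0xb2 r1=0xc3 r2=0x30 r3=0xc3 r4=0x75 r5=0xb2  N=1 Z=0
-- IRQ taken; context saved, return-PC = 8 --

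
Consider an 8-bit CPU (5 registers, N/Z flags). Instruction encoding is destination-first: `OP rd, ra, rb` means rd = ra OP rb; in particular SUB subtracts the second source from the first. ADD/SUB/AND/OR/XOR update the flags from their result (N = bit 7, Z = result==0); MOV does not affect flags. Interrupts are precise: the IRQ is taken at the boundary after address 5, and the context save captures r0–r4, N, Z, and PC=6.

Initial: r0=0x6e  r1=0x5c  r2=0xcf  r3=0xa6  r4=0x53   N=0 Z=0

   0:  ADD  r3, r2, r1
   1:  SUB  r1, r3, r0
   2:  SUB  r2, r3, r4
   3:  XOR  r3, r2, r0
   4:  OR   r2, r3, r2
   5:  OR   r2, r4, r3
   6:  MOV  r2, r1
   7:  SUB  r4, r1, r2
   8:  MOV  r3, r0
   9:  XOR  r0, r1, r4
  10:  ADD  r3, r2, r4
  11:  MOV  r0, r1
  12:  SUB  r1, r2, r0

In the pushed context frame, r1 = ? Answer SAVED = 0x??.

after  0: r0=0x6e r1=0x5c r2=0xcf r3=0x2b r4=0x53  N=0 Z=0
after  1: r0=0x6e r1=0xbd r2=0xcf r3=0x2b r4=0x53  N=1 Z=0
after  2: r0=0x6e r1=0xbd r2=0xd8 r3=0x2b r4=0x53  N=1 Z=0
after  3: r0=0x6e r1=0xbd r2=0xd8 r3=0xb6 r4=0x53  N=1 Z=0
after  4: r0=0x6e r1=0xbd r2=0xfe r3=0xb6 r4=0x53  N=1 Z=0
after  5: r0=0x6e r1=0xbd r2=0xf7 r3=0xb6 r4=0x53  N=1 Z=0
-- IRQ taken; context saved, return-PC = 6 --

SAVED = 0xbd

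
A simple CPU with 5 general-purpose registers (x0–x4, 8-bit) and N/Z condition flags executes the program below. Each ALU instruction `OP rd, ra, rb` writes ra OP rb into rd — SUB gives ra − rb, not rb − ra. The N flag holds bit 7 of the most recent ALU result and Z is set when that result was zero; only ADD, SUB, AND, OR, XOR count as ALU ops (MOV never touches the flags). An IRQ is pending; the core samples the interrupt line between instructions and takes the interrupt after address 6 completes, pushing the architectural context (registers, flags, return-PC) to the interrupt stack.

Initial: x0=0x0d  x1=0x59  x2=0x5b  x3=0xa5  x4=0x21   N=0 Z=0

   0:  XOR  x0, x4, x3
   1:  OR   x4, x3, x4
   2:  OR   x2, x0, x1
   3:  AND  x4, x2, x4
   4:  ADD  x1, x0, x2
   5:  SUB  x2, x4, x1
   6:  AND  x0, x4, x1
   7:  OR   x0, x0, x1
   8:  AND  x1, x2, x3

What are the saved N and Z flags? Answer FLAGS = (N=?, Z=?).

after  0: x0=0x84 x1=0x59 x2=0x5b x3=0xa5 x4=0x21  N=1 Z=0
after  1: x0=0x84 x1=0x59 x2=0x5b x3=0xa5 x4=0xa5  N=1 Z=0
after  2: x0=0x84 x1=0x59 x2=0xdd x3=0xa5 x4=0xa5  N=1 Z=0
after  3: x0=0x84 x1=0x59 x2=0xdd x3=0xa5 x4=0x85  N=1 Z=0
after  4: x0=0x84 x1=0x61 x2=0xdd x3=0xa5 x4=0x85  N=0 Z=0
after  5: x0=0x84 x1=0x61 x2=0x24 x3=0xa5 x4=0x85  N=0 Z=0
after  6: x0=0x01 x1=0x61 x2=0x24 x3=0xa5 x4=0x85  N=0 Z=0
-- IRQ taken; context saved, return-PC = 7 --

FLAGS = (N=0, Z=0)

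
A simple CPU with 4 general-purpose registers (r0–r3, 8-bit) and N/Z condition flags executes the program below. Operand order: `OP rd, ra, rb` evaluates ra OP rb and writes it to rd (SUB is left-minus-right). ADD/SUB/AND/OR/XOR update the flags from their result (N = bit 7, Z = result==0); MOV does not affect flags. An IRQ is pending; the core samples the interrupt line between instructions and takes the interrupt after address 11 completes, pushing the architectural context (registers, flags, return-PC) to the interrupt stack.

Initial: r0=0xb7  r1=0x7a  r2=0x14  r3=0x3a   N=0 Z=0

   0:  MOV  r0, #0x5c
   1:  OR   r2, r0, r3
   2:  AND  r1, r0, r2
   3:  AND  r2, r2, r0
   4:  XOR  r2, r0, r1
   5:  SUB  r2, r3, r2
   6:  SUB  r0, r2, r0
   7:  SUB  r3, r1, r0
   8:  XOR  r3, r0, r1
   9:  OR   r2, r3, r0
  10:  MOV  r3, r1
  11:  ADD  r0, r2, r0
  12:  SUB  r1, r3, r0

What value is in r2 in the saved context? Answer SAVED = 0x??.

SAVED = 0xde

after  0: r0=0x5c r1=0x7a r2=0x14 r3=0x3a  N=0 Z=0
after  1: r0=0x5c r1=0x7a r2=0x7e r3=0x3a  N=0 Z=0
after  2: r0=0x5c r1=0x5c r2=0x7e r3=0x3a  N=0 Z=0
after  3: r0=0x5c r1=0x5c r2=0x5c r3=0x3a  N=0 Z=0
after  4: r0=0x5c r1=0x5c r2=0x00 r3=0x3a  N=0 Z=1
after  5: r0=0x5c r1=0x5c r2=0x3a r3=0x3a  N=0 Z=0
after  6: r0=0xde r1=0x5c r2=0x3a r3=0x3a  N=1 Z=0
after  7: r0=0xde r1=0x5c r2=0x3a r3=0x7e  N=0 Z=0
after  8: r0=0xde r1=0x5c r2=0x3a r3=0x82  N=1 Z=0
after  9: r0=0xde r1=0x5c r2=0xde r3=0x82  N=1 Z=0
after 10: r0=0xde r1=0x5c r2=0xde r3=0x5c  N=1 Z=0
after 11: r0=0xbc r1=0x5c r2=0xde r3=0x5c  N=1 Z=0
-- IRQ taken; context saved, return-PC = 12 --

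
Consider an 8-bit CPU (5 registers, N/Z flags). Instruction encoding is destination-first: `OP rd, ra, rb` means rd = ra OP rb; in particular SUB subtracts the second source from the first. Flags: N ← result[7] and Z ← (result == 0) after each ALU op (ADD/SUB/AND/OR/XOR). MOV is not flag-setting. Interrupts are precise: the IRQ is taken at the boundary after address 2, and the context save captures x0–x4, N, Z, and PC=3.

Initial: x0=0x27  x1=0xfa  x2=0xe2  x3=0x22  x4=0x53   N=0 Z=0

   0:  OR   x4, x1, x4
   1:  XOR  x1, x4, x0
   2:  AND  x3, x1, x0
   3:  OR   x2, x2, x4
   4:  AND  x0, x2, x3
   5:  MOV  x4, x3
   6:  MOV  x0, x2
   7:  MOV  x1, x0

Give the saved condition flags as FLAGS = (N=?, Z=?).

after  0: x0=0x27 x1=0xfa x2=0xe2 x3=0x22 x4=0xfb  N=1 Z=0
after  1: x0=0x27 x1=0xdc x2=0xe2 x3=0x22 x4=0xfb  N=1 Z=0
after  2: x0=0x27 x1=0xdc x2=0xe2 x3=0x04 x4=0xfb  N=0 Z=0
-- IRQ taken; context saved, return-PC = 3 --

FLAGS = (N=0, Z=0)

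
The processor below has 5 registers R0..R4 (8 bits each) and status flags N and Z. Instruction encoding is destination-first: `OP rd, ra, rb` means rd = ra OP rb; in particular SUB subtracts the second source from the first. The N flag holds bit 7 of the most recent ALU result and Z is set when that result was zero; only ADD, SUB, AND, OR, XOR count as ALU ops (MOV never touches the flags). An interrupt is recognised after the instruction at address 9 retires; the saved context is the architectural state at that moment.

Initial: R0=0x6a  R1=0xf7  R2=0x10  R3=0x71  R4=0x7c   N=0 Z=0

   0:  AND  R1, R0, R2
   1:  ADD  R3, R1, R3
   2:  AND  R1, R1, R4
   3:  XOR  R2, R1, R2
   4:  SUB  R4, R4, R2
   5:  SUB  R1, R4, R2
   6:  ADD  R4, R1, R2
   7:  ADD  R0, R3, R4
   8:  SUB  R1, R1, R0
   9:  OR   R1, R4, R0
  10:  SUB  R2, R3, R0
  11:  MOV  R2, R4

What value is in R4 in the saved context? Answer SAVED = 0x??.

SAVED = 0x6c

after  0: R0=0x6a R1=0x00 R2=0x10 R3=0x71 R4=0x7c  N=0 Z=1
after  1: R0=0x6a R1=0x00 R2=0x10 R3=0x71 R4=0x7c  N=0 Z=0
after  2: R0=0x6a R1=0x00 R2=0x10 R3=0x71 R4=0x7c  N=0 Z=1
after  3: R0=0x6a R1=0x00 R2=0x10 R3=0x71 R4=0x7c  N=0 Z=0
after  4: R0=0x6a R1=0x00 R2=0x10 R3=0x71 R4=0x6c  N=0 Z=0
after  5: R0=0x6a R1=0x5c R2=0x10 R3=0x71 R4=0x6c  N=0 Z=0
after  6: R0=0x6a R1=0x5c R2=0x10 R3=0x71 R4=0x6c  N=0 Z=0
after  7: R0=0xdd R1=0x5c R2=0x10 R3=0x71 R4=0x6c  N=1 Z=0
after  8: R0=0xdd R1=0x7f R2=0x10 R3=0x71 R4=0x6c  N=0 Z=0
after  9: R0=0xdd R1=0xfd R2=0x10 R3=0x71 R4=0x6c  N=1 Z=0
-- IRQ taken; context saved, return-PC = 10 --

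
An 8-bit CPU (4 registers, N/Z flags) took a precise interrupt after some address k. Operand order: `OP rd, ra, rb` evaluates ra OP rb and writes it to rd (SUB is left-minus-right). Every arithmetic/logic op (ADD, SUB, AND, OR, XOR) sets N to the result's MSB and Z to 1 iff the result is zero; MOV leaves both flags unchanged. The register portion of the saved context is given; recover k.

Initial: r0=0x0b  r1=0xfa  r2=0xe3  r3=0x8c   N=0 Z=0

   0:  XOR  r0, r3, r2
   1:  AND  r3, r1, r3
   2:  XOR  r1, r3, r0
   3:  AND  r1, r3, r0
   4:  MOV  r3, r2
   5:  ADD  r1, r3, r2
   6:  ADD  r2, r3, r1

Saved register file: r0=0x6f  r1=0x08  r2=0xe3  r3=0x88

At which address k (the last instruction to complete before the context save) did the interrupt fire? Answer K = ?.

after  0: r0=0x6f r1=0xfa r2=0xe3 r3=0x8c  N=0 Z=0
after  1: r0=0x6f r1=0xfa r2=0xe3 r3=0x88  N=1 Z=0
after  2: r0=0x6f r1=0xe7 r2=0xe3 r3=0x88  N=1 Z=0
after  3: r0=0x6f r1=0x08 r2=0xe3 r3=0x88  N=0 Z=0
-- IRQ taken; context saved, return-PC = 4 --

K = 3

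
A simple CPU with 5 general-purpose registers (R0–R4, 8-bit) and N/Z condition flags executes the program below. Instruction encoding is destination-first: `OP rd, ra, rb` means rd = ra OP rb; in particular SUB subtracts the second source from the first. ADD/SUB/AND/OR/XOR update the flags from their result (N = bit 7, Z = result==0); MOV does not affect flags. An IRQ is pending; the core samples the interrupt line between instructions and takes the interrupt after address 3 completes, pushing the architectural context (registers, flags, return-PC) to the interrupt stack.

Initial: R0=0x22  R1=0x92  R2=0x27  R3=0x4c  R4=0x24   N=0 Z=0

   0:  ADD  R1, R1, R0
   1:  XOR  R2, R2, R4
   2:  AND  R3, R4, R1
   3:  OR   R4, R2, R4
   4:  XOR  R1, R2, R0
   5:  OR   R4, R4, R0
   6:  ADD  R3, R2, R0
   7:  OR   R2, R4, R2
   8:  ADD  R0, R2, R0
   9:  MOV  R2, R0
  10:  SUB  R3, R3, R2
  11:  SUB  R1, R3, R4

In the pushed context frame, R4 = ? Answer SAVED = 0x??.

after  0: R0=0x22 R1=0xb4 R2=0x27 R3=0x4c R4=0x24  N=1 Z=0
after  1: R0=0x22 R1=0xb4 R2=0x03 R3=0x4c R4=0x24  N=0 Z=0
after  2: R0=0x22 R1=0xb4 R2=0x03 R3=0x24 R4=0x24  N=0 Z=0
after  3: R0=0x22 R1=0xb4 R2=0x03 R3=0x24 R4=0x27  N=0 Z=0
-- IRQ taken; context saved, return-PC = 4 --

SAVED = 0x27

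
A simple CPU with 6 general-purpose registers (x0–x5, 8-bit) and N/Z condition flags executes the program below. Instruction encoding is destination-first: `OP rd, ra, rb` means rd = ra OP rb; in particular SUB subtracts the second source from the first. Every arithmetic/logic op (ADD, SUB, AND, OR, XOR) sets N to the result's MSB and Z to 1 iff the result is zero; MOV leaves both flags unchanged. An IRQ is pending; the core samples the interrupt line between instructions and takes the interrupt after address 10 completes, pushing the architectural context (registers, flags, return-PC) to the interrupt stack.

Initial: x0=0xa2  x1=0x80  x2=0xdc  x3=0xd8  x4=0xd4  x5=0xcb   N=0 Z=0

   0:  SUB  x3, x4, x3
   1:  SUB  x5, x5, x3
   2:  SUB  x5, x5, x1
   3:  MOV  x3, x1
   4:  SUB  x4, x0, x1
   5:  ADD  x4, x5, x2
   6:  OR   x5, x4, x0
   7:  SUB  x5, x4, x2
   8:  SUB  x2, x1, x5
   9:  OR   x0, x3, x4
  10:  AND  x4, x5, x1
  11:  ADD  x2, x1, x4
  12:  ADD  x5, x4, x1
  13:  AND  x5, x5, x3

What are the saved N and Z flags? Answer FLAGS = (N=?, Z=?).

FLAGS = (N=0, Z=1)

after  0: x0=0xa2 x1=0x80 x2=0xdc x3=0xfc x4=0xd4 x5=0xcb  N=1 Z=0
after  1: x0=0xa2 x1=0x80 x2=0xdc x3=0xfc x4=0xd4 x5=0xcf  N=1 Z=0
after  2: x0=0xa2 x1=0x80 x2=0xdc x3=0xfc x4=0xd4 x5=0x4f  N=0 Z=0
after  3: x0=0xa2 x1=0x80 x2=0xdc x3=0x80 x4=0xd4 x5=0x4f  N=0 Z=0
after  4: x0=0xa2 x1=0x80 x2=0xdc x3=0x80 x4=0x22 x5=0x4f  N=0 Z=0
after  5: x0=0xa2 x1=0x80 x2=0xdc x3=0x80 x4=0x2b x5=0x4f  N=0 Z=0
after  6: x0=0xa2 x1=0x80 x2=0xdc x3=0x80 x4=0x2b x5=0xab  N=1 Z=0
after  7: x0=0xa2 x1=0x80 x2=0xdc x3=0x80 x4=0x2b x5=0x4f  N=0 Z=0
after  8: x0=0xa2 x1=0x80 x2=0x31 x3=0x80 x4=0x2b x5=0x4f  N=0 Z=0
after  9: x0=0xab x1=0x80 x2=0x31 x3=0x80 x4=0x2b x5=0x4f  N=1 Z=0
after 10: x0=0xab x1=0x80 x2=0x31 x3=0x80 x4=0x00 x5=0x4f  N=0 Z=1
-- IRQ taken; context saved, return-PC = 11 --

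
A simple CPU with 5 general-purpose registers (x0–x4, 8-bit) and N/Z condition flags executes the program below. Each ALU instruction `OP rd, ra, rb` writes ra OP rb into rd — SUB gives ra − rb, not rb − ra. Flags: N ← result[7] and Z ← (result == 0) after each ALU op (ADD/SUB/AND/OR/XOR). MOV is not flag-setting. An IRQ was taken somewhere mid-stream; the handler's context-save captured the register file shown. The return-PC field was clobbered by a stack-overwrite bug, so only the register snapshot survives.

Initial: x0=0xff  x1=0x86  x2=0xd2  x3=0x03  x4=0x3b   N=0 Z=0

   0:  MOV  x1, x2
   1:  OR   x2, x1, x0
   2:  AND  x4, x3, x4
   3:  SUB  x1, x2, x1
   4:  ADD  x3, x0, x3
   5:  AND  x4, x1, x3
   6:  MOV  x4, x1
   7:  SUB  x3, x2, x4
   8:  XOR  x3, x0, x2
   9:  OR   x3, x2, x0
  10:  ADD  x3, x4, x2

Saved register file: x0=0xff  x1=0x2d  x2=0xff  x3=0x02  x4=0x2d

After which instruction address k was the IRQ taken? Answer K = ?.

K = 6

after  0: x0=0xff x1=0xd2 x2=0xd2 x3=0x03 x4=0x3b  N=0 Z=0
after  1: x0=0xff x1=0xd2 x2=0xff x3=0x03 x4=0x3b  N=1 Z=0
after  2: x0=0xff x1=0xd2 x2=0xff x3=0x03 x4=0x03  N=0 Z=0
after  3: x0=0xff x1=0x2d x2=0xff x3=0x03 x4=0x03  N=0 Z=0
after  4: x0=0xff x1=0x2d x2=0xff x3=0x02 x4=0x03  N=0 Z=0
after  5: x0=0xff x1=0x2d x2=0xff x3=0x02 x4=0x00  N=0 Z=1
after  6: x0=0xff x1=0x2d x2=0xff x3=0x02 x4=0x2d  N=0 Z=1
-- IRQ taken; context saved, return-PC = 7 --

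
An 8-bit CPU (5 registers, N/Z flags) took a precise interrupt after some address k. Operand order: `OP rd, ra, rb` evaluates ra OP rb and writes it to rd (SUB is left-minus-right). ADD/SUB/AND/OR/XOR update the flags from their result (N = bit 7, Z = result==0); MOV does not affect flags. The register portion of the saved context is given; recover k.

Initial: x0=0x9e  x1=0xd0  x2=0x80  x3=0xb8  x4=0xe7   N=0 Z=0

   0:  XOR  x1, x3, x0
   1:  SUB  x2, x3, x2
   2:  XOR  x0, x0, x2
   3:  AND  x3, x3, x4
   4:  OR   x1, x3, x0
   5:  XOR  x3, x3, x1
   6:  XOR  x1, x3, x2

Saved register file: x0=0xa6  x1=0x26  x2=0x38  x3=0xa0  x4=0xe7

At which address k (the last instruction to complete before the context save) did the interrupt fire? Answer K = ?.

K = 3

after  0: x0=0x9e x1=0x26 x2=0x80 x3=0xb8 x4=0xe7  N=0 Z=0
after  1: x0=0x9e x1=0x26 x2=0x38 x3=0xb8 x4=0xe7  N=0 Z=0
after  2: x0=0xa6 x1=0x26 x2=0x38 x3=0xb8 x4=0xe7  N=1 Z=0
after  3: x0=0xa6 x1=0x26 x2=0x38 x3=0xa0 x4=0xe7  N=1 Z=0
-- IRQ taken; context saved, return-PC = 4 --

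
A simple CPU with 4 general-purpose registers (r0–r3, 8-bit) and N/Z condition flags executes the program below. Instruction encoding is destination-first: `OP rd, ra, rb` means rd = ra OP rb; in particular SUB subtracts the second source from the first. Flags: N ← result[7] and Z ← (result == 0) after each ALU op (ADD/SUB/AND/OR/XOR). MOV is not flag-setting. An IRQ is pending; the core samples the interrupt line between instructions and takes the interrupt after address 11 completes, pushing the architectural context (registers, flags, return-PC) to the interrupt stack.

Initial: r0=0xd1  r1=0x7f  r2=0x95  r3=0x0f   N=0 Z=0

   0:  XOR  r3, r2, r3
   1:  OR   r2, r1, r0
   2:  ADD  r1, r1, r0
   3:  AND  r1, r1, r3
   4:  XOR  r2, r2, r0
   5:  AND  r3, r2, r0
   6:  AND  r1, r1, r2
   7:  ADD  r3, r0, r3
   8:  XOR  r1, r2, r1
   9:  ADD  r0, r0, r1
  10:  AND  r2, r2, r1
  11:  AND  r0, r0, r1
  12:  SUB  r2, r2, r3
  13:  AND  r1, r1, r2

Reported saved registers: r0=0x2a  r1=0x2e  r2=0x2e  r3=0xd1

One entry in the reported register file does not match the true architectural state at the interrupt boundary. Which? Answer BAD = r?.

BAD = r0

after  0: r0=0xd1 r1=0x7f r2=0x95 r3=0x9a  N=1 Z=0
after  1: r0=0xd1 r1=0x7f r2=0xff r3=0x9a  N=1 Z=0
after  2: r0=0xd1 r1=0x50 r2=0xff r3=0x9a  N=0 Z=0
after  3: r0=0xd1 r1=0x10 r2=0xff r3=0x9a  N=0 Z=0
after  4: r0=0xd1 r1=0x10 r2=0x2e r3=0x9a  N=0 Z=0
after  5: r0=0xd1 r1=0x10 r2=0x2e r3=0x00  N=0 Z=1
after  6: r0=0xd1 r1=0x00 r2=0x2e r3=0x00  N=0 Z=1
after  7: r0=0xd1 r1=0x00 r2=0x2e r3=0xd1  N=1 Z=0
after  8: r0=0xd1 r1=0x2e r2=0x2e r3=0xd1  N=0 Z=0
after  9: r0=0xff r1=0x2e r2=0x2e r3=0xd1  N=1 Z=0
after 10: r0=0xff r1=0x2e r2=0x2e r3=0xd1  N=0 Z=0
after 11: r0=0x2e r1=0x2e r2=0x2e r3=0xd1  N=0 Z=0
-- IRQ taken; context saved, return-PC = 12 --
mismatch: r0: reported 0x2a vs actual 0x2e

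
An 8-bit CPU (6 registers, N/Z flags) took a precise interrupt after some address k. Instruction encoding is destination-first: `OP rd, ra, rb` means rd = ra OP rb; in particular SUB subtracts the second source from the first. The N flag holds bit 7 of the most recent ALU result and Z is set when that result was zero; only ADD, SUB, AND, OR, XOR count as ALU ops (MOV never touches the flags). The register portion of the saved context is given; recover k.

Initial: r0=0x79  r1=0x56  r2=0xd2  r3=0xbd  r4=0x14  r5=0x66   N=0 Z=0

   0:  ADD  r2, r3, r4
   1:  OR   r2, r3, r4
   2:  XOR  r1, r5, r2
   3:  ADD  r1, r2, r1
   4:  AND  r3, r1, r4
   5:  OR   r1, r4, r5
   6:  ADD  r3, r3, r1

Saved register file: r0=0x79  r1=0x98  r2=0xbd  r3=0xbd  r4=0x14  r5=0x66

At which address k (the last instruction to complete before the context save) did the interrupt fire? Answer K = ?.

K = 3

after  0: r0=0x79 r1=0x56 r2=0xd1 r3=0xbd r4=0x14 r5=0x66  N=1 Z=0
after  1: r0=0x79 r1=0x56 r2=0xbd r3=0xbd r4=0x14 r5=0x66  N=1 Z=0
after  2: r0=0x79 r1=0xdb r2=0xbd r3=0xbd r4=0x14 r5=0x66  N=1 Z=0
after  3: r0=0x79 r1=0x98 r2=0xbd r3=0xbd r4=0x14 r5=0x66  N=1 Z=0
-- IRQ taken; context saved, return-PC = 4 --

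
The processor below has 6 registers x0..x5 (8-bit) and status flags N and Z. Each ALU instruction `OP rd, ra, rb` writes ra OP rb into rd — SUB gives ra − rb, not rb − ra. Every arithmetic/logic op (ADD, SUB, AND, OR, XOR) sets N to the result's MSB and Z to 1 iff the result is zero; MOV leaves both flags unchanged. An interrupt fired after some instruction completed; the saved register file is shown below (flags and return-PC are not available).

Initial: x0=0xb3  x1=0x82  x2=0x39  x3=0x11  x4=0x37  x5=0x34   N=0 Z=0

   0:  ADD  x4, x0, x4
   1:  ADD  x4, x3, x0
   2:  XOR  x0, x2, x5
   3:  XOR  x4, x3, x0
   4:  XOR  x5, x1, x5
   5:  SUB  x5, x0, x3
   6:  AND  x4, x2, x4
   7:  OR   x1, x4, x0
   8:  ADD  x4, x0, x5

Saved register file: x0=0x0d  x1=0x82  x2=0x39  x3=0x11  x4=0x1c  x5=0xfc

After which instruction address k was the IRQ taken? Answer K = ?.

K = 5

after  0: x0=0xb3 x1=0x82 x2=0x39 x3=0x11 x4=0xea x5=0x34  N=1 Z=0
after  1: x0=0xb3 x1=0x82 x2=0x39 x3=0x11 x4=0xc4 x5=0x34  N=1 Z=0
after  2: x0=0x0d x1=0x82 x2=0x39 x3=0x11 x4=0xc4 x5=0x34  N=0 Z=0
after  3: x0=0x0d x1=0x82 x2=0x39 x3=0x11 x4=0x1c x5=0x34  N=0 Z=0
after  4: x0=0x0d x1=0x82 x2=0x39 x3=0x11 x4=0x1c x5=0xb6  N=1 Z=0
after  5: x0=0x0d x1=0x82 x2=0x39 x3=0x11 x4=0x1c x5=0xfc  N=1 Z=0
-- IRQ taken; context saved, return-PC = 6 --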